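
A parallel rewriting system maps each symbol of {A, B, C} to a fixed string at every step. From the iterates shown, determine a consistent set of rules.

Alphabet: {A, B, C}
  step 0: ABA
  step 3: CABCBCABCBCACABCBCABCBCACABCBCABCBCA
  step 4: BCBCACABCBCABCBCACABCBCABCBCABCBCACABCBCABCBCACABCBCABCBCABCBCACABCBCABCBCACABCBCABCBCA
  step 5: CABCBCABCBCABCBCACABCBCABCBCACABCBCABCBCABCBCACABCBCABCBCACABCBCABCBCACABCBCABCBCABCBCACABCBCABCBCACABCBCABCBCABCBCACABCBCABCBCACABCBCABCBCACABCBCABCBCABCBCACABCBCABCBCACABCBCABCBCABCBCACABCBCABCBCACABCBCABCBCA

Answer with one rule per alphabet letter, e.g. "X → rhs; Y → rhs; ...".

A->CA, B->CA, C->BCB

  step 4 ⇒ step 5: BCBCACABCBCABCBCACABCBCABCBCABCBCACABCBCABCBCACABCBCABCBCABCBCACABCBCABCBCACABCBCABCBCA ⇒ CA·BCB·CA·BCB·CA·BCB·CA·CA·BCB·CA·BCB·CA·CA·BCB·CA·BCB·CA·BCB·CA·CA·BCB·CA·BCB·CA·CA·BCB·CA·BCB·CA·CA·BCB·CA·BCB·CA·BCB·CA·CA·BCB·CA·BCB·CA·CA·BCB·CA·BCB·CA·BCB·CA·CA·BCB·CA·BCB·CA·CA·BCB·CA·BCB·CA·CA·BCB·CA·BCB·CA·BCB·CA·CA·BCB·CA·BCB·CA·CA·BCB·CA·BCB·CA·BCB·CA·CA·BCB·CA·BCB·CA·CA·BCB·CA·BCB·CA
    A ↦ CA
    B ↦ CA
    C ↦ BCB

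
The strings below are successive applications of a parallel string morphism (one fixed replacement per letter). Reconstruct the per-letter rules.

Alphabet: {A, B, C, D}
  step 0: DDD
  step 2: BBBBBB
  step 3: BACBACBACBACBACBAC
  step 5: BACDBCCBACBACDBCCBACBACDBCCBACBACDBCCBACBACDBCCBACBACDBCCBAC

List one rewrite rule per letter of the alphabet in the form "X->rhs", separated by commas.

  step 2 ⇒ step 3: BBBBBB ⇒ BAC·BAC·BAC·BAC·BAC·BAC
    B ↦ BAC
    A ↦ D  (constrained at step 3)
    C ↦ B  (constrained at step 3)
    D ↦ CC  (constrained at step 0)

A->D, B->BAC, C->B, D->CC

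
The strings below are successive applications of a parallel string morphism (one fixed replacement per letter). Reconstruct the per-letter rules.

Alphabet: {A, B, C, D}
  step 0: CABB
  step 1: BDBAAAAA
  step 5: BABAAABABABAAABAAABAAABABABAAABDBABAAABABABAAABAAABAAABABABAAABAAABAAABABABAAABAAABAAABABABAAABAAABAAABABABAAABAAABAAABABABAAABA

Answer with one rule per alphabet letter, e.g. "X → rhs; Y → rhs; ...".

  step 0 ⇒ step 1: CABB ⇒ BD·BA·AA·AA
    A ↦ BA
    B ↦ AA
    C ↦ BD
    D ↦ BC  (constrained at step 1)

A->BA, B->AA, C->BD, D->BC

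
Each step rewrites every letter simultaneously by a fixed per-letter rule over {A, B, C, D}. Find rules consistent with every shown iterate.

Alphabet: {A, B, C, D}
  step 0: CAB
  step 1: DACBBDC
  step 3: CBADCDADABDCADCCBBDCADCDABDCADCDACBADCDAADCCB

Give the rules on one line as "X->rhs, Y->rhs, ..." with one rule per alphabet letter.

A->CB, B->BDC, C->DA, D->ADC

  step 0 ⇒ step 1: CAB ⇒ DA·CB·BDC
    A ↦ CB
    B ↦ BDC
    C ↦ DA
    D ↦ ADC  (constrained at step 1)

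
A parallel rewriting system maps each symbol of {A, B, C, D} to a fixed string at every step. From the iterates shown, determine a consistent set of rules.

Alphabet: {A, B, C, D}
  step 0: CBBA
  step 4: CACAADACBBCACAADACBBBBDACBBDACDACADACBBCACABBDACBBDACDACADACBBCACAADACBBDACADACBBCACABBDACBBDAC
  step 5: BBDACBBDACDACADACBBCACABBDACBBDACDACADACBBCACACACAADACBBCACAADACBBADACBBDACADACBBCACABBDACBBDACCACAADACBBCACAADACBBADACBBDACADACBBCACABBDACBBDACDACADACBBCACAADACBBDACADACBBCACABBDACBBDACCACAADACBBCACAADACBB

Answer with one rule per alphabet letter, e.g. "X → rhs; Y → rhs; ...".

A->DAC, B->CA, C->BB, D->A

  step 4 ⇒ step 5: CACAADACBBCACAADACBBBBDACBBDACDACADACBBCACABBDACBBDACDACADACBBCACAADACBBDACADACBBCACABBDACBBDAC ⇒ BB·DAC·BB·DAC·DAC·A·DAC·BB·CA·CA·BB·DAC·BB·DAC·DAC·A·DAC·BB·CA·CA·CA·CA·A·DAC·BB·CA·CA·A·DAC·BB·A·DAC·BB·DAC·A·DAC·BB·CA·CA·BB·DAC·BB·DAC·CA·CA·A·DAC·BB·CA·CA·A·DAC·BB·A·DAC·BB·DAC·A·DAC·BB·CA·CA·BB·DAC·BB·DAC·DAC·A·DAC·BB·CA·CA·A·DAC·BB·DAC·A·DAC·BB·CA·CA·BB·DAC·BB·DAC·CA·CA·A·DAC·BB·CA·CA·A·DAC·BB
    A ↦ DAC
    B ↦ CA
    C ↦ BB
    D ↦ A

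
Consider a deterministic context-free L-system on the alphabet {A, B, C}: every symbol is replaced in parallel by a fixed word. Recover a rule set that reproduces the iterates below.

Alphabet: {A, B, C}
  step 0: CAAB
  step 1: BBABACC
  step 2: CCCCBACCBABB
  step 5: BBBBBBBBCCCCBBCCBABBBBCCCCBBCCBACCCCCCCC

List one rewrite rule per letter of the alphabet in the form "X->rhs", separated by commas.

  step 1 ⇒ step 2: BBABACC ⇒ CC·CC·BA·CC·BA·B·B
    A ↦ BA
    B ↦ CC
    C ↦ B

A->BA, B->CC, C->B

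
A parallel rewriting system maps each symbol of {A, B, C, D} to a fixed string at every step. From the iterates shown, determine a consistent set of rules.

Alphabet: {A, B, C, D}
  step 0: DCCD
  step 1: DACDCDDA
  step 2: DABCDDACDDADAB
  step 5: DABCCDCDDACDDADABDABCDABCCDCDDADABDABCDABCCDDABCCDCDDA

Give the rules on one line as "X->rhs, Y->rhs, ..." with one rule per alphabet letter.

  step 1 ⇒ step 2: DACDCDDA ⇒ DA·B·CD·DA·CD·DA·DA·B
    A ↦ B
    C ↦ CD
    D ↦ DA
    B ↦ C  (constrained at step 2)

A->B, B->C, C->CD, D->DA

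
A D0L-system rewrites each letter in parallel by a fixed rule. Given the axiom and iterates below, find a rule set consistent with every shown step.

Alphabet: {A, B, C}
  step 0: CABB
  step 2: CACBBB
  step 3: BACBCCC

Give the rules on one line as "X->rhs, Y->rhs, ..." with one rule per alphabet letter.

A->AC, B->C, C->B

  step 2 ⇒ step 3: CACBBB ⇒ B·AC·B·C·C·C
    A ↦ AC
    B ↦ C
    C ↦ B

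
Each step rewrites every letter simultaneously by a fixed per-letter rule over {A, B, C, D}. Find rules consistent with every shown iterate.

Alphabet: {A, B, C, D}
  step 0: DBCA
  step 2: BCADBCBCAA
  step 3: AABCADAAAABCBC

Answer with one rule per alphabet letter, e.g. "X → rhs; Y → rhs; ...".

A->BC, B->A, C->A, D->AD

  step 2 ⇒ step 3: BCADBCBCAA ⇒ A·A·BC·AD·A·A·A·A·BC·BC
    A ↦ BC
    B ↦ A
    C ↦ A
    D ↦ AD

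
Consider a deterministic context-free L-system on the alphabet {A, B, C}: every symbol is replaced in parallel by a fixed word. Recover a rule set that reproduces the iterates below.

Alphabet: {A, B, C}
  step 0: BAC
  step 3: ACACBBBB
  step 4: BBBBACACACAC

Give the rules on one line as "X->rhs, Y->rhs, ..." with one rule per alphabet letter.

  step 3 ⇒ step 4: ACACBBBB ⇒ B·B·B·B·AC·AC·AC·AC
    A ↦ B
    B ↦ AC
    C ↦ B

A->B, B->AC, C->B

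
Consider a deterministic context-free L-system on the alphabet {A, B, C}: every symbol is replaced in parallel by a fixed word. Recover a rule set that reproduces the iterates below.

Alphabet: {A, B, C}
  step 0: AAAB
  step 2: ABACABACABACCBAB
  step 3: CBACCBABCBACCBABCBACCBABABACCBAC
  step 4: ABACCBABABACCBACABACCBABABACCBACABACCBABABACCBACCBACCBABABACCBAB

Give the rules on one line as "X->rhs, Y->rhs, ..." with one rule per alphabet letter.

  step 3 ⇒ step 4: CBACCBABCBACCBABCBACCBABABACCBAC ⇒ AB·AC·CB·AB·AB·AC·CB·AC·AB·AC·CB·AB·AB·AC·CB·AC·AB·AC·CB·AB·AB·AC·CB·AC·CB·AC·CB·AB·AB·AC·CB·AB
    A ↦ CB
    B ↦ AC
    C ↦ AB

A->CB, B->AC, C->AB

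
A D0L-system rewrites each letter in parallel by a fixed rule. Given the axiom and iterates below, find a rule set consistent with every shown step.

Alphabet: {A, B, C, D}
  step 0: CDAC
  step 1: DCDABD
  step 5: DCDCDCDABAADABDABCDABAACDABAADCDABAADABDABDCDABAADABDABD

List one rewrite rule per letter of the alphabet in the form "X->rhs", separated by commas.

A->DAB, B->AA, C->D, D->C

  step 0 ⇒ step 1: CDAC ⇒ D·C·DAB·D
    A ↦ DAB
    C ↦ D
    D ↦ C
    B ↦ AA  (constrained at step 1)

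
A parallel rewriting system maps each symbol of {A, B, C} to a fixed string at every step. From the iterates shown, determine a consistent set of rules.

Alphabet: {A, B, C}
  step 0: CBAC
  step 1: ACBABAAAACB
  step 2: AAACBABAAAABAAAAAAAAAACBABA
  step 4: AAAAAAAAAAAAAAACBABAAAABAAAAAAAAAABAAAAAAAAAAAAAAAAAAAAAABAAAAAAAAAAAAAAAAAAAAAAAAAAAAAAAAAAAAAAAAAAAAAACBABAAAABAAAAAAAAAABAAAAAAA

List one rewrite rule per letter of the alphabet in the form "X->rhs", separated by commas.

A->AA, B->ABA, C->ACB

  step 1 ⇒ step 2: ACBABAAAACB ⇒ AA·ACB·ABA·AA·ABA·AA·AA·AA·AA·ACB·ABA
    A ↦ AA
    B ↦ ABA
    C ↦ ACB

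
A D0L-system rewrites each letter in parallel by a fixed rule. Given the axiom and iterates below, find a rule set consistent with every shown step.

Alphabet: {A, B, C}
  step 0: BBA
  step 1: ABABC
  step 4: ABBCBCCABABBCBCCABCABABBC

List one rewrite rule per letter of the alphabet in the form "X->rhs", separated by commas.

  step 0 ⇒ step 1: BBA ⇒ AB·AB·C
    A ↦ C
    B ↦ AB
    C ↦ BC  (constrained at step 1)

A->C, B->AB, C->BC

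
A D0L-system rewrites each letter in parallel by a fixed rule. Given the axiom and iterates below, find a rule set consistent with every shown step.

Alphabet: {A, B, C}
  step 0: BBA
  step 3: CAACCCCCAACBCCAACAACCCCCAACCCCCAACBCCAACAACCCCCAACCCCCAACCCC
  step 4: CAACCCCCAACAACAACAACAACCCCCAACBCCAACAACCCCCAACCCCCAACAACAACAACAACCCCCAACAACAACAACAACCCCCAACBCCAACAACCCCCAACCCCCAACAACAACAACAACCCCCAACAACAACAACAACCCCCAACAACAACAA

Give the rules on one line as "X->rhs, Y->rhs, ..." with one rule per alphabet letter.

  step 3 ⇒ step 4: CAACCCCCAACBCCAACAACCCCCAACCCCCAACBCCAACAACCCCCAACCCCCAACCCC ⇒ CAA·CC·CC·CAA·CAA·CAA·CAA·CAA·CC·CC·CAA·CBC·CAA·CAA·CC·CC·CAA·CC·CC·CAA·CAA·CAA·CAA·CAA·CC·CC·CAA·CAA·CAA·CAA·CAA·CC·CC·CAA·CBC·CAA·CAA·CC·CC·CAA·CC·CC·CAA·CAA·CAA·CAA·CAA·CC·CC·CAA·CAA·CAA·CAA·CAA·CC·CC·CAA·CAA·CAA·CAA
    A ↦ CC
    B ↦ CBC
    C ↦ CAA

A->CC, B->CBC, C->CAA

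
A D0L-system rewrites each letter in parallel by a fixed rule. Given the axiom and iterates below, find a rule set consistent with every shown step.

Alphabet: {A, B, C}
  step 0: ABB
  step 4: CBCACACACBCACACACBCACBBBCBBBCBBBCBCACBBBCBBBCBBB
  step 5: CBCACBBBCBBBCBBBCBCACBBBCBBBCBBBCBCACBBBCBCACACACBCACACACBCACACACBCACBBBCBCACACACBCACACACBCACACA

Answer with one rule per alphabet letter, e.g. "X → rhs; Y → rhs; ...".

  step 4 ⇒ step 5: CBCACACACBCACACACBCACBBBCBBBCBBBCBCACBBBCBBBCBBB ⇒ CB·CA·CB·BB·CB·BB·CB·BB·CB·CA·CB·BB·CB·BB·CB·BB·CB·CA·CB·BB·CB·CA·CA·CA·CB·CA·CA·CA·CB·CA·CA·CA·CB·CA·CB·BB·CB·CA·CA·CA·CB·CA·CA·CA·CB·CA·CA·CA
    A ↦ BB
    B ↦ CA
    C ↦ CB

A->BB, B->CA, C->CB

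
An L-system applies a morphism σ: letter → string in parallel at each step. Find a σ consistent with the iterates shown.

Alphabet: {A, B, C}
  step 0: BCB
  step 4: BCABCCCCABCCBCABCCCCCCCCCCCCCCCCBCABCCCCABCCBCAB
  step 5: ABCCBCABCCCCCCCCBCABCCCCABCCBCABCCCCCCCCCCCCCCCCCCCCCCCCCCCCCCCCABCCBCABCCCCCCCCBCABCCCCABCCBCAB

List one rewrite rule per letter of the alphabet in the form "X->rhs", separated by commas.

  step 4 ⇒ step 5: BCABCCCCABCCBCABCCCCCCCCCCCCCCCCBCABCCCCABCCBCAB ⇒ AB·CC·BC·AB·CC·CC·CC·CC·BC·AB·CC·CC·AB·CC·BC·AB·CC·CC·CC·CC·CC·CC·CC·CC·CC·CC·CC·CC·CC·CC·CC·CC·AB·CC·BC·AB·CC·CC·CC·CC·BC·AB·CC·CC·AB·CC·BC·AB
    A ↦ BC
    B ↦ AB
    C ↦ CC

A->BC, B->AB, C->CC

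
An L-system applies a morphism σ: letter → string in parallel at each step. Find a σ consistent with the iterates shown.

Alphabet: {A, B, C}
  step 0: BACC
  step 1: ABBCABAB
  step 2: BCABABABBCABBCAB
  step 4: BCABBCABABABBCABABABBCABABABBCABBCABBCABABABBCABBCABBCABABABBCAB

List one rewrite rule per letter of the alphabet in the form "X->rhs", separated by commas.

  step 1 ⇒ step 2: ABBCABAB ⇒ BC·AB·AB·AB·BC·AB·BC·AB
    A ↦ BC
    B ↦ AB
    C ↦ AB

A->BC, B->AB, C->AB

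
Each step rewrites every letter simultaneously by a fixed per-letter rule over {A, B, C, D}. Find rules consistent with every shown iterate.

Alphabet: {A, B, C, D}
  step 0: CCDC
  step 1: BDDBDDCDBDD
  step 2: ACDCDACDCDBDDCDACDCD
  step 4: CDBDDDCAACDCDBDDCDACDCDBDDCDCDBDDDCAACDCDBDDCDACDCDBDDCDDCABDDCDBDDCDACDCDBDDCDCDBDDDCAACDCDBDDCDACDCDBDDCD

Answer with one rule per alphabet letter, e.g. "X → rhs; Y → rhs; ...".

  step 1 ⇒ step 2: BDDBDDCDBDD ⇒ A·CD·CD·A·CD·CD·BDD·CD·A·CD·CD
    B ↦ A
    C ↦ BDD
    D ↦ CD
    A ↦ DCA  (constrained at step 2)

A->DCA, B->A, C->BDD, D->CD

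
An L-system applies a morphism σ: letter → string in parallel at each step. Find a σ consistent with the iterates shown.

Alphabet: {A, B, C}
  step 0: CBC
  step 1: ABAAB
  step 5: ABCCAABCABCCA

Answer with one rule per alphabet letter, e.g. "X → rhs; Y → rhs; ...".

A->C, B->A, C->AB

  step 0 ⇒ step 1: CBC ⇒ AB·A·AB
    B ↦ A
    C ↦ AB
    A ↦ C  (constrained at step 1)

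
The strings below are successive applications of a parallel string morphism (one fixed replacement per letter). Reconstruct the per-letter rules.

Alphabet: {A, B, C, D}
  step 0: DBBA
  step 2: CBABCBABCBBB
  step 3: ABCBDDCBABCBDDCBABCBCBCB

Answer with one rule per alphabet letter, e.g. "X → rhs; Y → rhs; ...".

  step 2 ⇒ step 3: CBABCBABCBBB ⇒ AB·CB·DD·CB·AB·CB·DD·CB·AB·CB·CB·CB
    A ↦ DD
    B ↦ CB
    C ↦ AB
    D ↦ B  (constrained at step 0)

A->DD, B->CB, C->AB, D->B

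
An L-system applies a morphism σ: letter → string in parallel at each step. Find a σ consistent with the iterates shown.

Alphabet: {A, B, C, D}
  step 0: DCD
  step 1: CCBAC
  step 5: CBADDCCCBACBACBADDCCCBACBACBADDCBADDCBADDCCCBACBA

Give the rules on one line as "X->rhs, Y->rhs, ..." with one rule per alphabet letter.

A->D, B->D, C->CBA, D->C

  step 0 ⇒ step 1: DCD ⇒ C·CBA·C
    C ↦ CBA
    D ↦ C
    A ↦ D  (constrained at step 1)
    B ↦ D  (constrained at step 1)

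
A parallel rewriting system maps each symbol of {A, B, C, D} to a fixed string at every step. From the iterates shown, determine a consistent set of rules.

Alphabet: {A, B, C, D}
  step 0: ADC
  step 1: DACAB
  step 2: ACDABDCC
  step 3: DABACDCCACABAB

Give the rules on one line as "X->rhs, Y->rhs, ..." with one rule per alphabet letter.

A->D, B->CC, C->AB, D->AC

  step 2 ⇒ step 3: ACDABDCC ⇒ D·AB·AC·D·CC·AC·AB·AB
    A ↦ D
    B ↦ CC
    C ↦ AB
    D ↦ AC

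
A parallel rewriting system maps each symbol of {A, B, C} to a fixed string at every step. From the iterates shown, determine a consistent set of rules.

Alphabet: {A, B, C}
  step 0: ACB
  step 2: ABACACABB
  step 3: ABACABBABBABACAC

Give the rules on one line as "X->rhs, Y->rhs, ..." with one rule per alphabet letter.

  step 2 ⇒ step 3: ABACACABB ⇒ AB·AC·AB·B·AB·B·AB·AC·AC
    A ↦ AB
    B ↦ AC
    C ↦ B

A->AB, B->AC, C->B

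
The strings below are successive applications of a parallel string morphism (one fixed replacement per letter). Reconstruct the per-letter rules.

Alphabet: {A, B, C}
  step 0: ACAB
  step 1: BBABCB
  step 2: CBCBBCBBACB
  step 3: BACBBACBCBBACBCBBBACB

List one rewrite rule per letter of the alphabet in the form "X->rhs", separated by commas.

  step 2 ⇒ step 3: CBCBBCBBACB ⇒ BA·CB·BA·CB·CB·BA·CB·CB·B·BA·CB
    A ↦ B
    B ↦ CB
    C ↦ BA

A->B, B->CB, C->BA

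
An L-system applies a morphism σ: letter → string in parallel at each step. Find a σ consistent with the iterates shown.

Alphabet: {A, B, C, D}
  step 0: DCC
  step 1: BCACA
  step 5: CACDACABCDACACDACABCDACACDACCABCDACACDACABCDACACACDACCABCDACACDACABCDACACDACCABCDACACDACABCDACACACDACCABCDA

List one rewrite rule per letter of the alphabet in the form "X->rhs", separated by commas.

A->CDA, B->C, C->CA, D->B

  step 0 ⇒ step 1: DCC ⇒ B·CA·CA
    C ↦ CA
    D ↦ B
    A ↦ CDA  (constrained at step 1)
    B ↦ C  (constrained at step 1)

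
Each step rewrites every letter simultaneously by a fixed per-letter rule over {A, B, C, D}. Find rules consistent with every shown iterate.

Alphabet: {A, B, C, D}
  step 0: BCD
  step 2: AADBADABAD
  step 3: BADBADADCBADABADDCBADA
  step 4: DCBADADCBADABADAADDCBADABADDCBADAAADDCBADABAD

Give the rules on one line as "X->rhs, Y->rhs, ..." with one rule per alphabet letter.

A->BAD, B->DC, C->AD, D->A

  step 3 ⇒ step 4: BADBADADCBADABADDCBADA ⇒ DC·BAD·A·DC·BAD·A·BAD·A·AD·DC·BAD·A·BAD·DC·BAD·A·A·AD·DC·BAD·A·BAD
    A ↦ BAD
    B ↦ DC
    C ↦ AD
    D ↦ A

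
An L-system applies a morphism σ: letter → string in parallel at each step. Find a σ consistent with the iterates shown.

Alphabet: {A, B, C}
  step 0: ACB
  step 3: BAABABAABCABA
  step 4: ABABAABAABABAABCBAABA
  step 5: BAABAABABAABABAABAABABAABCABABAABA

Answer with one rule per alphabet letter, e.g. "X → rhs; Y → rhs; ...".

A->BA, B->A, C->BC

  step 4 ⇒ step 5: ABABAABAABABAABCBAABA ⇒ BA·A·BA·A·BA·BA·A·BA·BA·A·BA·A·BA·BA·A·BC·A·BA·BA·A·BA
    A ↦ BA
    B ↦ A
    C ↦ BC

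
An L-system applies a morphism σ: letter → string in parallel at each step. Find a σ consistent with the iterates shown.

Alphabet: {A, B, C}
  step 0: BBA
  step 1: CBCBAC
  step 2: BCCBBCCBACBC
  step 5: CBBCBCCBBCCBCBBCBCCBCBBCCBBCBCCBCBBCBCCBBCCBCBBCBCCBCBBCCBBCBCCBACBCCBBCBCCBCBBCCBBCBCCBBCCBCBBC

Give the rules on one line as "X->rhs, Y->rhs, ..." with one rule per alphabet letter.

  step 1 ⇒ step 2: CBCBAC ⇒ BC·CB·BC·CB·AC·BC
    A ↦ AC
    B ↦ CB
    C ↦ BC

A->AC, B->CB, C->BC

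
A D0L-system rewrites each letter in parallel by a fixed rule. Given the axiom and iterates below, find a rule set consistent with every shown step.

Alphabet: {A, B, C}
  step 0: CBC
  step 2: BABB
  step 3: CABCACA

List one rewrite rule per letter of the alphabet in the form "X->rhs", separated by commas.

A->B, B->CA, C->A

  step 2 ⇒ step 3: BABB ⇒ CA·B·CA·CA
    A ↦ B
    B ↦ CA
    C ↦ A  (constrained at step 0)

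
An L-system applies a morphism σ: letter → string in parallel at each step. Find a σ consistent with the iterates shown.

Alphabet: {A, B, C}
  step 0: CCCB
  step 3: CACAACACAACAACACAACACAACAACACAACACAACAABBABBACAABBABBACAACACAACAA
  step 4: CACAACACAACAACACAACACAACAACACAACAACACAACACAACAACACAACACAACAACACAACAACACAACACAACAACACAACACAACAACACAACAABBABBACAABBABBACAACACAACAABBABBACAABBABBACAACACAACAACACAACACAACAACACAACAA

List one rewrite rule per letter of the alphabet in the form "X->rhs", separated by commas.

  step 3 ⇒ step 4: CACAACACAACAACACAACACAACAACACAACACAACAABBABBACAABBABBACAACACAACAA ⇒ CA·CAA·CA·CAA·CAA·CA·CAA·CA·CAA·CAA·CA·CAA·CAA·CA·CAA·CA·CAA·CAA·CA·CAA·CA·CAA·CAA·CA·CAA·CAA·CA·CAA·CA·CAA·CAA·CA·CAA·CA·CAA·CAA·CA·CAA·CAA·BBA·BBA·CAA·BBA·BBA·CAA·CA·CAA·CAA·BBA·BBA·CAA·BBA·BBA·CAA·CA·CAA·CAA·CA·CAA·CA·CAA·CAA·CA·CAA·CAA
    A ↦ CAA
    B ↦ BBA
    C ↦ CA

A->CAA, B->BBA, C->CA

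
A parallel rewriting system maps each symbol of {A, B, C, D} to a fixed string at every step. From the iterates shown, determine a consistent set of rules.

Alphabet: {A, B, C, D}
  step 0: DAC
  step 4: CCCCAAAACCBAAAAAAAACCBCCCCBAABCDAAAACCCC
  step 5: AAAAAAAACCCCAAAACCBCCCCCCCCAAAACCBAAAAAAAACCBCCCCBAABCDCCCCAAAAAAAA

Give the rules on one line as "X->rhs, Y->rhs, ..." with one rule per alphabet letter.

  step 4 ⇒ step 5: CCCCAAAACCBAAAAAAAACCBCCCCBAABCDAAAACCCC ⇒ AA·AA·AA·AA·C·C·C·C·AA·AA·CCB·C·C·C·C·C·C·C·C·AA·AA·CCB·AA·AA·AA·AA·CCB·C·C·CCB·AA·BCD·C·C·C·C·AA·AA·AA·AA
    A ↦ C
    B ↦ CCB
    C ↦ AA
    D ↦ BCD

A->C, B->CCB, C->AA, D->BCD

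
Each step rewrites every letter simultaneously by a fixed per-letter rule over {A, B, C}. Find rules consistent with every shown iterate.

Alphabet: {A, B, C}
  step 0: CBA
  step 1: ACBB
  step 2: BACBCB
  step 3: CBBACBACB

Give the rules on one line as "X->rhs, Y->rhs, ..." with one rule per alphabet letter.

  step 2 ⇒ step 3: BACBCB ⇒ CB·B·A·CB·A·CB
    A ↦ B
    B ↦ CB
    C ↦ A

A->B, B->CB, C->A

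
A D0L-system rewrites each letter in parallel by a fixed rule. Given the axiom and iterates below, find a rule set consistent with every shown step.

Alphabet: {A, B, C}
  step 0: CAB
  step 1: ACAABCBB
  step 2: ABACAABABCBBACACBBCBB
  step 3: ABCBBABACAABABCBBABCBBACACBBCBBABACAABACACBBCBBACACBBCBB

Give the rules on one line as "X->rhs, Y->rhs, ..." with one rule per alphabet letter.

  step 2 ⇒ step 3: ABACAABABCBBACACBBCBB ⇒ AB·CBB·AB·ACA·AB·AB·CBB·AB·CBB·ACA·CBB·CBB·AB·ACA·AB·ACA·CBB·CBB·ACA·CBB·CBB
    A ↦ AB
    B ↦ CBB
    C ↦ ACA

A->AB, B->CBB, C->ACA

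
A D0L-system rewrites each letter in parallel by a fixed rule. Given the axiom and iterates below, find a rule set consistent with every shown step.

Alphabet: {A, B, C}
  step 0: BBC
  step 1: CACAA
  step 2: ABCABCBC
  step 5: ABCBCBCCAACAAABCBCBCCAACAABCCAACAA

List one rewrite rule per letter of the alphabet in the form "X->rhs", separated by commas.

  step 1 ⇒ step 2: CACAA ⇒ A·BC·A·BC·BC
    A ↦ BC
    C ↦ A
  step 0 ⇒ step 1: BBC ⇒ CA·CA·A
    B ↦ CA

A->BC, B->CA, C->A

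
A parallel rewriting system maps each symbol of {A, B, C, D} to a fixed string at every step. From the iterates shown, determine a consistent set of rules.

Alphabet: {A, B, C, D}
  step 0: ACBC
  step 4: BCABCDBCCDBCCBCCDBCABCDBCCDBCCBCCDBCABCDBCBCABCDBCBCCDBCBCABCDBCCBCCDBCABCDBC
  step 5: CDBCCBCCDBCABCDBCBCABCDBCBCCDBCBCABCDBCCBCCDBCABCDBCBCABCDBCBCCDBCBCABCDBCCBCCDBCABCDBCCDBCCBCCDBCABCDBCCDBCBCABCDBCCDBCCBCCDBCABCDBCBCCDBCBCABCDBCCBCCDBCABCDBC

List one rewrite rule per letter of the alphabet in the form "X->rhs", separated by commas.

  step 4 ⇒ step 5: BCABCDBCCDBCCBCCDBCABCDBCCDBCCBCCDBCABCDBCBCABCDBCBCCDBCBCABCDBCCBCCDBCABCDBC ⇒ CD·BC·CBC·CD·BC·AB·CD·BC·BC·AB·CD·BC·BC·CD·BC·BC·AB·CD·BC·CBC·CD·BC·AB·CD·BC·BC·AB·CD·BC·BC·CD·BC·BC·AB·CD·BC·CBC·CD·BC·AB·CD·BC·CD·BC·CBC·CD·BC·AB·CD·BC·CD·BC·BC·AB·CD·BC·CD·BC·CBC·CD·BC·AB·CD·BC·BC·CD·BC·BC·AB·CD·BC·CBC·CD·BC·AB·CD·BC
    A ↦ CBC
    B ↦ CD
    C ↦ BC
    D ↦ AB

A->CBC, B->CD, C->BC, D->AB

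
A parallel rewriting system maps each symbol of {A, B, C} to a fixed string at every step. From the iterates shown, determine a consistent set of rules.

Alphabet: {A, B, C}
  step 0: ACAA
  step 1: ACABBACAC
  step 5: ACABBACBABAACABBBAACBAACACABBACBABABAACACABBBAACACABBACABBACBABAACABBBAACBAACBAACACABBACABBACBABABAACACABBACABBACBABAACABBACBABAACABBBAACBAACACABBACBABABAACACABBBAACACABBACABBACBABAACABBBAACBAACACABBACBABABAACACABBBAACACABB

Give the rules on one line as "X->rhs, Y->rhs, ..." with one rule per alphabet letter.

  step 0 ⇒ step 1: ACAA ⇒ AC·ABB·AC·AC
    A ↦ AC
    C ↦ ABB
    B ↦ BA  (constrained at step 1)

A->AC, B->BA, C->ABB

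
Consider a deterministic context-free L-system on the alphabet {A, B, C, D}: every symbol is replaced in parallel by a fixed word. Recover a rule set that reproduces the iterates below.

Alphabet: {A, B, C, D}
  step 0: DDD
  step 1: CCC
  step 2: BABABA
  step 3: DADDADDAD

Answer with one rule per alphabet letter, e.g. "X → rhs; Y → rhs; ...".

  step 2 ⇒ step 3: BABABA ⇒ D·AD·D·AD·D·AD
    A ↦ AD
    B ↦ D
  step 1 ⇒ step 2: CCC ⇒ BA·BA·BA
    C ↦ BA
  step 0 ⇒ step 1: DDD ⇒ C·C·C
    D ↦ C

A->AD, B->D, C->BA, D->C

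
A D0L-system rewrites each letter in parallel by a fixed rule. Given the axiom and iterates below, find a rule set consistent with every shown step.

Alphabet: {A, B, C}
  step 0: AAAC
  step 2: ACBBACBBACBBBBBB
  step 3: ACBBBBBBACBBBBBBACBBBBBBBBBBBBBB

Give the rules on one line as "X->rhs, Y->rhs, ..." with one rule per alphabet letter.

  step 2 ⇒ step 3: ACBBACBBACBBBBBB ⇒ AC·BB·BB·BB·AC·BB·BB·BB·AC·BB·BB·BB·BB·BB·BB·BB
    A ↦ AC
    B ↦ BB
    C ↦ BB

A->AC, B->BB, C->BB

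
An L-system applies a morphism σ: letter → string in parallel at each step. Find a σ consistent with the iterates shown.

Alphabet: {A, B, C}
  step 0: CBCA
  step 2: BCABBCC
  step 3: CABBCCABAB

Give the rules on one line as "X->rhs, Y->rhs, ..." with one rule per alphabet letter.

  step 2 ⇒ step 3: BCABBCC ⇒ C·AB·B·C·C·AB·AB
    A ↦ B
    B ↦ C
    C ↦ AB

A->B, B->C, C->AB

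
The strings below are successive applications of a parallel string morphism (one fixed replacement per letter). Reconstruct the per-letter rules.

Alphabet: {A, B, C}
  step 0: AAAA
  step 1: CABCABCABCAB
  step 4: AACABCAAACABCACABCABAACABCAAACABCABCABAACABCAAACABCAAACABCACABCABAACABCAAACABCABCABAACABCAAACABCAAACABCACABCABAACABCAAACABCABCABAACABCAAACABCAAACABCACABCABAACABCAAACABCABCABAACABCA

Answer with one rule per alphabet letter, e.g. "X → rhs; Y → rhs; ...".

A->CAB, B->CA, C->AA

  step 0 ⇒ step 1: AAAA ⇒ CAB·CAB·CAB·CAB
    A ↦ CAB
    B ↦ CA  (constrained at step 1)
    C ↦ AA  (constrained at step 1)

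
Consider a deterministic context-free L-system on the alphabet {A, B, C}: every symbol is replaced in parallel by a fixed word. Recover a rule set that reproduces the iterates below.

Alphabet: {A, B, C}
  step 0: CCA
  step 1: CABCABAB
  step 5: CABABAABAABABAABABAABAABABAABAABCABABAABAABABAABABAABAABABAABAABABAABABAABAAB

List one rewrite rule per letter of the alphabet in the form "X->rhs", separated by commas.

  step 0 ⇒ step 1: CCA ⇒ CAB·CAB·AB
    A ↦ AB
    C ↦ CAB
    B ↦ A  (constrained at step 1)

A->AB, B->A, C->CAB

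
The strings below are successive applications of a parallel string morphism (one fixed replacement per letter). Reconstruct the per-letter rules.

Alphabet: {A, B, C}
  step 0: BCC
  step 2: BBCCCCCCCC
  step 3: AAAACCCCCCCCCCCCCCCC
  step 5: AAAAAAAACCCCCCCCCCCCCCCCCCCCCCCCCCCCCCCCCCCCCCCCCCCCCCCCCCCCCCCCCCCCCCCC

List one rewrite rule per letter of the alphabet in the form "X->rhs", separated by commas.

A->B, B->AA, C->CC

  step 2 ⇒ step 3: BBCCCCCCCC ⇒ AA·AA·CC·CC·CC·CC·CC·CC·CC·CC
    B ↦ AA
    C ↦ CC
    A ↦ B  (constrained at step 3)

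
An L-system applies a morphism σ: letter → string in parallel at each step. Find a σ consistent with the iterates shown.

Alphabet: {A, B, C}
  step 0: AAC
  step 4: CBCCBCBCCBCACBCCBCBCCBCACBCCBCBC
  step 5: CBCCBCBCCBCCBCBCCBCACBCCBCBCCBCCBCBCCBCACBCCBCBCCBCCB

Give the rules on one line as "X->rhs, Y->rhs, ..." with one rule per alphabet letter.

A->CA, B->C, C->CB

  step 4 ⇒ step 5: CBCCBCBCCBCACBCCBCBCCBCACBCCBCBC ⇒ CB·C·CB·CB·C·CB·C·CB·CB·C·CB·CA·CB·C·CB·CB·C·CB·C·CB·CB·C·CB·CA·CB·C·CB·CB·C·CB·C·CB
    A ↦ CA
    B ↦ C
    C ↦ CB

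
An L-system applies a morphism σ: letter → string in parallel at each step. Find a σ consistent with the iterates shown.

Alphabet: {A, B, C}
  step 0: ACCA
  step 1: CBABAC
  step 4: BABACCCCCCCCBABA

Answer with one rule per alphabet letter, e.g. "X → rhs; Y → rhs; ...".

  step 0 ⇒ step 1: ACCA ⇒ C·BA·BA·C
    A ↦ C
    C ↦ BA
    B ↦ C  (constrained at step 1)

A->C, B->C, C->BA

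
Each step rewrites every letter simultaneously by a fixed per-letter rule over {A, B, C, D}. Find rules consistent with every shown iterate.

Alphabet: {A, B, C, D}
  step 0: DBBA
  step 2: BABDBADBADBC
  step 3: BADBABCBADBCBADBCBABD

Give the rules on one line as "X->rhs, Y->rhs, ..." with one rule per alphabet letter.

A->D, B->BA, C->BD, D->BC

  step 2 ⇒ step 3: BABDBADBADBC ⇒ BA·D·BA·BC·BA·D·BC·BA·D·BC·BA·BD
    A ↦ D
    B ↦ BA
    C ↦ BD
    D ↦ BC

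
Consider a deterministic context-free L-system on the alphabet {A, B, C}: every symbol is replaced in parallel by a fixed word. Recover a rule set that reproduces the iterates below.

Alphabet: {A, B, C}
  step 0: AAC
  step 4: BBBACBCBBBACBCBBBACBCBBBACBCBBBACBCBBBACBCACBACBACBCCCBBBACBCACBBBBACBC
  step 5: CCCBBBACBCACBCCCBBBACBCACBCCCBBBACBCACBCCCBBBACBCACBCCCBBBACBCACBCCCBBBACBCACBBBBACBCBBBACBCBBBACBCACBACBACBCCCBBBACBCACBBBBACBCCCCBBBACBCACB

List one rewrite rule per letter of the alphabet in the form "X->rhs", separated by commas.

  step 4 ⇒ step 5: BBBACBCBBBACBCBBBACBCBBBACBCBBBACBCBBBACBCACBACBACBCCCBBBACBCACBBBBACBC ⇒ C·C·C·BBB·ACB·C·ACB·C·C·C·BBB·ACB·C·ACB·C·C·C·BBB·ACB·C·ACB·C·C·C·BBB·ACB·C·ACB·C·C·C·BBB·ACB·C·ACB·C·C·C·BBB·ACB·C·ACB·BBB·ACB·C·BBB·ACB·C·BBB·ACB·C·ACB·ACB·ACB·C·C·C·BBB·ACB·C·ACB·BBB·ACB·C·C·C·C·BBB·ACB·C·ACB
    A ↦ BBB
    B ↦ C
    C ↦ ACB

A->BBB, B->C, C->ACB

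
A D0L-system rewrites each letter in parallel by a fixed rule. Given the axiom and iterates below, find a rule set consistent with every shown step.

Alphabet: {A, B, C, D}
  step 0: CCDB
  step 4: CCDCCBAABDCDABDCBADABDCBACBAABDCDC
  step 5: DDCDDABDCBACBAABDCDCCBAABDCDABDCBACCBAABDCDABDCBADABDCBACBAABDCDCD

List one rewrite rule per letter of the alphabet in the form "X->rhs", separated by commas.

  step 4 ⇒ step 5: CCDCCBAABDCDABDCBADABDCBACBAABDCDC ⇒ D·D·C·D·D·ABD·CBA·CBA·ABD·C·D·C·CBA·ABD·C·D·ABD·CBA·C·CBA·ABD·C·D·ABD·CBA·D·ABD·CBA·CBA·ABD·C·D·C·D
    A ↦ CBA
    B ↦ ABD
    C ↦ D
    D ↦ C

A->CBA, B->ABD, C->D, D->C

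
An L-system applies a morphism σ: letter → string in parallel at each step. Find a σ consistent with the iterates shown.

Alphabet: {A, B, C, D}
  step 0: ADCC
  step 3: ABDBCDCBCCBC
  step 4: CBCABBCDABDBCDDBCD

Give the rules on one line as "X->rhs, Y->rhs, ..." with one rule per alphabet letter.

  step 3 ⇒ step 4: ABDBCDCBCCBC ⇒ C·BC·AB·BC·D·AB·D·BC·D·D·BC·D
    A ↦ C
    B ↦ BC
    C ↦ D
    D ↦ AB

A->C, B->BC, C->D, D->AB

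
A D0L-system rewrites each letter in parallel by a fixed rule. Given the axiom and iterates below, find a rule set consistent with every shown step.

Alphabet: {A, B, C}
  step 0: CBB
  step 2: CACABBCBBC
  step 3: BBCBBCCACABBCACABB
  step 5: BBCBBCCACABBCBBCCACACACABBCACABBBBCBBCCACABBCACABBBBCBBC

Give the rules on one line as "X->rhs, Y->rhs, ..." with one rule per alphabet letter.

  step 2 ⇒ step 3: CACABBCBBC ⇒ BB·C·BB·C·CA·CA·BB·CA·CA·BB
    A ↦ C
    B ↦ CA
    C ↦ BB

A->C, B->CA, C->BB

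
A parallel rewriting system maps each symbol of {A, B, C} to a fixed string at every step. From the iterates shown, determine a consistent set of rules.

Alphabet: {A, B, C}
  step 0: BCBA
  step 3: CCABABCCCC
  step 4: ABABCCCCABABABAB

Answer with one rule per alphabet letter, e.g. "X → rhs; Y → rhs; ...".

A->C, B->C, C->AB

  step 3 ⇒ step 4: CCABABCCCC ⇒ AB·AB·C·C·C·C·AB·AB·AB·AB
    A ↦ C
    B ↦ C
    C ↦ AB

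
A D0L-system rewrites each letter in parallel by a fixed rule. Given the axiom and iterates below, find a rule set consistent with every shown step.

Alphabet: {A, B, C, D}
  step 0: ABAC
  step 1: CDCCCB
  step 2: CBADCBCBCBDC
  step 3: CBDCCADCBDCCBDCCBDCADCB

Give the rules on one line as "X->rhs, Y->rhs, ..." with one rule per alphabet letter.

  step 2 ⇒ step 3: CBADCBCBCBDC ⇒ CB·DC·C·AD·CB·DC·CB·DC·CB·DC·AD·CB
    A ↦ C
    B ↦ DC
    C ↦ CB
    D ↦ AD

A->C, B->DC, C->CB, D->AD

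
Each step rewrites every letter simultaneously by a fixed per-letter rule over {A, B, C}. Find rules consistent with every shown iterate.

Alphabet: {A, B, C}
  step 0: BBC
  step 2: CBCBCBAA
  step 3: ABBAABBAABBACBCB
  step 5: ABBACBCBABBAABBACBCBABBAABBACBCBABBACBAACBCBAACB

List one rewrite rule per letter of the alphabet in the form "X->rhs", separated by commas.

A->CB, B->A, C->ABB

  step 2 ⇒ step 3: CBCBCBAA ⇒ ABB·A·ABB·A·ABB·A·CB·CB
    A ↦ CB
    B ↦ A
    C ↦ ABB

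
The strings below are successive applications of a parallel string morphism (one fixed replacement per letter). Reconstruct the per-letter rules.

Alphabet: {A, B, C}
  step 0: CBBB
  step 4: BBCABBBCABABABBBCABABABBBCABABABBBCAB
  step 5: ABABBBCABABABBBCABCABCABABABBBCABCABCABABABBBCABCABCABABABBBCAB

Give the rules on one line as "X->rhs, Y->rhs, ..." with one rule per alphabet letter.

  step 4 ⇒ step 5: BBCABBBCABABABBBCABABABBBCABABABBBCAB ⇒ AB·AB·BB·C·AB·AB·AB·BB·C·AB·C·AB·C·AB·AB·AB·BB·C·AB·C·AB·C·AB·AB·AB·BB·C·AB·C·AB·C·AB·AB·AB·BB·C·AB
    A ↦ C
    B ↦ AB
    C ↦ BB

A->C, B->AB, C->BB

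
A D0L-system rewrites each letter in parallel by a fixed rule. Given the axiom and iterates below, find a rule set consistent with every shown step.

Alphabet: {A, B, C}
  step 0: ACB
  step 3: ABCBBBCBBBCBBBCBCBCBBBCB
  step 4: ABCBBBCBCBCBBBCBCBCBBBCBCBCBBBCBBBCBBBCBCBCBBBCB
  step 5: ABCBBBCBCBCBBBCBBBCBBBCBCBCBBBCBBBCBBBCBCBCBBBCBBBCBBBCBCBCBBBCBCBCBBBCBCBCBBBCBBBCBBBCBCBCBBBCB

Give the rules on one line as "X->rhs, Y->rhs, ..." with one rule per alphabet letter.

A->AB, B->CB, C->BB

  step 4 ⇒ step 5: ABCBBBCBCBCBBBCBCBCBBBCBCBCBBBCBBBCBBBCBCBCBBBCB ⇒ AB·CB·BB·CB·CB·CB·BB·CB·BB·CB·BB·CB·CB·CB·BB·CB·BB·CB·BB·CB·CB·CB·BB·CB·BB·CB·BB·CB·CB·CB·BB·CB·CB·CB·BB·CB·CB·CB·BB·CB·BB·CB·BB·CB·CB·CB·BB·CB
    A ↦ AB
    B ↦ CB
    C ↦ BB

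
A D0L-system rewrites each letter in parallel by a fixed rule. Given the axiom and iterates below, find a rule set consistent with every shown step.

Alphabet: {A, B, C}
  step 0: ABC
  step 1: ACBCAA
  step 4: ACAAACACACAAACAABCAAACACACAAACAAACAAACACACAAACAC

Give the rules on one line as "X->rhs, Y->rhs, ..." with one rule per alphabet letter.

A->AC, B->BC, C->AA

  step 0 ⇒ step 1: ABC ⇒ AC·BC·AA
    A ↦ AC
    B ↦ BC
    C ↦ AA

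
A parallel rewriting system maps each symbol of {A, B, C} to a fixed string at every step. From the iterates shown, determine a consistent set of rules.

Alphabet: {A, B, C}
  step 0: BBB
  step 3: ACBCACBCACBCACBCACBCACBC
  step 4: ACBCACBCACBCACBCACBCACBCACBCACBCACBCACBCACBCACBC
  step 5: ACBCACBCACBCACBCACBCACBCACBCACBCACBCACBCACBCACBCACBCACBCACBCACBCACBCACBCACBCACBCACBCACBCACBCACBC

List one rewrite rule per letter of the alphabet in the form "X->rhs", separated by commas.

  step 4 ⇒ step 5: ACBCACBCACBCACBCACBCACBCACBCACBCACBCACBCACBCACBC ⇒ AC·BC·AC·BC·AC·BC·AC·BC·AC·BC·AC·BC·AC·BC·AC·BC·AC·BC·AC·BC·AC·BC·AC·BC·AC·BC·AC·BC·AC·BC·AC·BC·AC·BC·AC·BC·AC·BC·AC·BC·AC·BC·AC·BC·AC·BC·AC·BC
    A ↦ AC
    B ↦ AC
    C ↦ BC

A->AC, B->AC, C->BC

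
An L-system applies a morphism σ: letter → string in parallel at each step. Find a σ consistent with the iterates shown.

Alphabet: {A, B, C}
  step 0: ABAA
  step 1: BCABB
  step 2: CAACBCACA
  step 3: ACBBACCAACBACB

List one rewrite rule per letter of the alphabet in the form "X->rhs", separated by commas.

A->B, B->CA, C->AC

  step 2 ⇒ step 3: CAACBCACA ⇒ AC·B·B·AC·CA·AC·B·AC·B
    A ↦ B
    B ↦ CA
    C ↦ AC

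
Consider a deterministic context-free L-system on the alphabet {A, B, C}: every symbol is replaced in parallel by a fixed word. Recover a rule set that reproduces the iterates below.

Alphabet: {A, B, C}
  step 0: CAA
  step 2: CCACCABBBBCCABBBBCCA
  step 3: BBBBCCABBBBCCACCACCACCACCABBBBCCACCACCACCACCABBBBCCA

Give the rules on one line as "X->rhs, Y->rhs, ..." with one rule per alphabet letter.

  step 2 ⇒ step 3: CCACCABBBBCCABBBBCCA ⇒ BB·BB·CCA·BB·BB·CCA·CCA·CCA·CCA·CCA·BB·BB·CCA·CCA·CCA·CCA·CCA·BB·BB·CCA
    A ↦ CCA
    B ↦ CCA
    C ↦ BB

A->CCA, B->CCA, C->BB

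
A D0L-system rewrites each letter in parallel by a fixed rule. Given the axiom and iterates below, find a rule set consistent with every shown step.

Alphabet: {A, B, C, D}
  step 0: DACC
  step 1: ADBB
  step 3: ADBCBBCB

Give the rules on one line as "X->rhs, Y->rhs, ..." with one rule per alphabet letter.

A->D, B->BC, C->B, D->A

  step 0 ⇒ step 1: DACC ⇒ A·D·B·B
    A ↦ D
    C ↦ B
    D ↦ A
    B ↦ BC  (constrained at step 1)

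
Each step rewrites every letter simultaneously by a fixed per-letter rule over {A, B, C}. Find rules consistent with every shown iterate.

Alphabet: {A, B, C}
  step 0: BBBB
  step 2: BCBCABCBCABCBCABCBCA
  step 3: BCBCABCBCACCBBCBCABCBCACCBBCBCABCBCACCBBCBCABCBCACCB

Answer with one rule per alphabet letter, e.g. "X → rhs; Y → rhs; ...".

A->CCB, B->BC, C->BCA

  step 2 ⇒ step 3: BCBCABCBCABCBCABCBCA ⇒ BC·BCA·BC·BCA·CCB·BC·BCA·BC·BCA·CCB·BC·BCA·BC·BCA·CCB·BC·BCA·BC·BCA·CCB
    A ↦ CCB
    B ↦ BC
    C ↦ BCA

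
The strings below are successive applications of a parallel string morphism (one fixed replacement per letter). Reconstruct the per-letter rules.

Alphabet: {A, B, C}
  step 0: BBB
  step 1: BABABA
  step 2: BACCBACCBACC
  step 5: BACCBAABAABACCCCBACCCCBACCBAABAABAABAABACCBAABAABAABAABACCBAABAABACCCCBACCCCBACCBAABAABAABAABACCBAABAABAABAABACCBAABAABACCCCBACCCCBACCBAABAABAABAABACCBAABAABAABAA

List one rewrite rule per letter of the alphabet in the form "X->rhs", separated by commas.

  step 1 ⇒ step 2: BABABA ⇒ BA·CC·BA·CC·BA·CC
    A ↦ CC
    B ↦ BA
    C ↦ BAA  (constrained at step 2)

A->CC, B->BA, C->BAA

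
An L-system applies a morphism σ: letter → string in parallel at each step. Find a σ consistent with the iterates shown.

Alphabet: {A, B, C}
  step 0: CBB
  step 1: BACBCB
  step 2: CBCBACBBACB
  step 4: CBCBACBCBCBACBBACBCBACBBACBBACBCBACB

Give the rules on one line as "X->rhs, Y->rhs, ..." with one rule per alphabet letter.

  step 1 ⇒ step 2: BACBCB ⇒ CB·C·BA·CB·BA·CB
    A ↦ C
    B ↦ CB
    C ↦ BA

A->C, B->CB, C->BA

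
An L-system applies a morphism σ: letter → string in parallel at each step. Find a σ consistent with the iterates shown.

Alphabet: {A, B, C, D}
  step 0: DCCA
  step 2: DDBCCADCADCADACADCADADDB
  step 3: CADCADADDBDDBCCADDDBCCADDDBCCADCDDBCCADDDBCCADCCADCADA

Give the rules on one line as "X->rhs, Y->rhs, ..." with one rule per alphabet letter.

  step 2 ⇒ step 3: DDBCCADCADCADACADCADADDB ⇒ CAD·CAD·A·DDB·DDB·C·CAD·DDB·C·CAD·DDB·C·CAD·C·DDB·C·CAD·DDB·C·CAD·C·CAD·CAD·A
    A ↦ C
    B ↦ A
    C ↦ DDB
    D ↦ CAD

A->C, B->A, C->DDB, D->CAD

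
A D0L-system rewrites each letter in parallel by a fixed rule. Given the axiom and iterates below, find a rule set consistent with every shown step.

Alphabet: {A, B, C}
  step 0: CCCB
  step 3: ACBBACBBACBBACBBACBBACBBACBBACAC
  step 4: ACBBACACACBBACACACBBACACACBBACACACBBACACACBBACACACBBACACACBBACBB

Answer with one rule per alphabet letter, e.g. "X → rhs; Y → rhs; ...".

A->AC, B->AC, C->BB

  step 3 ⇒ step 4: ACBBACBBACBBACBBACBBACBBACBBACAC ⇒ AC·BB·AC·AC·AC·BB·AC·AC·AC·BB·AC·AC·AC·BB·AC·AC·AC·BB·AC·AC·AC·BB·AC·AC·AC·BB·AC·AC·AC·BB·AC·BB
    A ↦ AC
    B ↦ AC
    C ↦ BB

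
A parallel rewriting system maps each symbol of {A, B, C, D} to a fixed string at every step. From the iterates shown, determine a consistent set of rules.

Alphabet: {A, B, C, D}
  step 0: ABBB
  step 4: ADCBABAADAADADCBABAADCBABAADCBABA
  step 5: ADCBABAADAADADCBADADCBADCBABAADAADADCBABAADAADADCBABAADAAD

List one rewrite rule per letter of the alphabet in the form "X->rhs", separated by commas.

  step 4 ⇒ step 5: ADCBABAADAADADCBABAADCBABAADCBABA ⇒ AD·CB·AB·A·AD·A·AD·AD·CB·AD·AD·CB·AD·CB·AB·A·AD·A·AD·AD·CB·AB·A·AD·A·AD·AD·CB·AB·A·AD·A·AD
    A ↦ AD
    B ↦ A
    C ↦ AB
    D ↦ CB

A->AD, B->A, C->AB, D->CB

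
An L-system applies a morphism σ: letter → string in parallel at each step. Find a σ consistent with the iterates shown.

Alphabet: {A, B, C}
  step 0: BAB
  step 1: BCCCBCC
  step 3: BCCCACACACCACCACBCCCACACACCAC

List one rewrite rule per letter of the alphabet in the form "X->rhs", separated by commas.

A->C, B->BCC, C->CA

  step 0 ⇒ step 1: BAB ⇒ BCC·C·BCC
    A ↦ C
    B ↦ BCC
    C ↦ CA  (constrained at step 1)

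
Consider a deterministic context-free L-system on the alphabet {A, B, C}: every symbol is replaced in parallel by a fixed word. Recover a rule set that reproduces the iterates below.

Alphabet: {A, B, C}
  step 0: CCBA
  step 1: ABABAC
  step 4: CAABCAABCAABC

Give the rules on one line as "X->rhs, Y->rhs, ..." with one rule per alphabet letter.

A->C, B->A, C->AB

  step 0 ⇒ step 1: CCBA ⇒ AB·AB·A·C
    A ↦ C
    B ↦ A
    C ↦ AB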